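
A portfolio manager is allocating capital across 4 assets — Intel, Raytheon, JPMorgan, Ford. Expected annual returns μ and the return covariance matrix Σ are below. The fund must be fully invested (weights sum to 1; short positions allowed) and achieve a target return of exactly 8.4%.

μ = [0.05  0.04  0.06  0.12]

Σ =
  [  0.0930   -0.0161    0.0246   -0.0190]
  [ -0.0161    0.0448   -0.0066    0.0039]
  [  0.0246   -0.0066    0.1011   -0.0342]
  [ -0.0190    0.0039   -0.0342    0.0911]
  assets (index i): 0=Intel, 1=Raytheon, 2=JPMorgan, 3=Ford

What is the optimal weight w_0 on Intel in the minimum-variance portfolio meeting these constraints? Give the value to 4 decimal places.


0.1399

u=Σ⁻¹μ = [0.8326  1.1922  1.0948  1.8508]
v=Σ⁻¹𝟙 = [15.6842  28.4440  14.1347  18.3367]
a=μᵀu=0.377108  b=𝟙ᵀu=4.970456  c=𝟙ᵀv=76.599605  D=ac−b²=4.180879
λ₁=(c·0.084−b)/D = (76.599605·0.084−4.970456)/4.180879 = 0.350144
λ₂=(a−b·0.084)/D = (0.377108−4.970456·0.084)/4.180879 = -0.009666
w* = 0.350144·u + -0.009666·v:
  w_0 = 0.350144·0.8326 + -0.009666·15.6842 = 0.1399  (Intel)
  w_1 = 0.350144·1.1922 + -0.009666·28.4440 = 0.1425  (Raytheon)
  w_2 = 0.350144·1.0948 + -0.009666·14.1347 = 0.2467  (JPMorgan)
  w_3 = 0.350144·1.8508 + -0.009666·18.3367 = 0.4708  (Ford)
Σw_i=1.0000  μᵀw=0.0840
σ²=wᵀΣw=λ₁·μ_p+λ₂ = 0.350144·0.084 + -0.009666 = 0.019747 ≈ 0.0197


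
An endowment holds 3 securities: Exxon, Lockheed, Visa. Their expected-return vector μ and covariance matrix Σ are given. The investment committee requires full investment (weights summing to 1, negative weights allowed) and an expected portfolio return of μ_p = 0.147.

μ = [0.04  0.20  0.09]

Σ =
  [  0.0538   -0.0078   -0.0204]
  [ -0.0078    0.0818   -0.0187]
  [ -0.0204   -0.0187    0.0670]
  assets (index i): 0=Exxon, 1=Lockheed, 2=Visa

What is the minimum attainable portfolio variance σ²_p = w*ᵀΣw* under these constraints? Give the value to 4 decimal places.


p=Σ⁻¹μ = [2.3682  3.3569  3.0013]
q=Σ⁻¹𝟙 = [33.8382  22.6651  31.5543]
a=μᵀp=1.036229  b=𝟙ᵀp=8.726425  c=𝟙ᵀq=88.057525  D=ac−b²=15.097229
λ₁=(c·0.147−b)/D = (88.057525·0.147−8.726425)/15.097229 = 0.279391
λ₂=(a−b·0.147)/D = (1.036229−8.726425·0.147)/15.097229 = -0.016331
w* = 0.279391·p + -0.016331·q:
  w_0 = 0.279391·2.3682 + -0.016331·33.8382 = 0.1090  (Exxon)
  w_1 = 0.279391·3.3569 + -0.016331·22.6651 = 0.5677  (Lockheed)
  w_2 = 0.279391·3.0013 + -0.016331·31.5543 = 0.3232  (Visa)
Σw_i=1.0000  μᵀw=0.1470
σ²=wᵀΣw=λ₁·μ_p+λ₂ = 0.279391·0.147 + -0.016331 = 0.024739 ≈ 0.0247

0.0247


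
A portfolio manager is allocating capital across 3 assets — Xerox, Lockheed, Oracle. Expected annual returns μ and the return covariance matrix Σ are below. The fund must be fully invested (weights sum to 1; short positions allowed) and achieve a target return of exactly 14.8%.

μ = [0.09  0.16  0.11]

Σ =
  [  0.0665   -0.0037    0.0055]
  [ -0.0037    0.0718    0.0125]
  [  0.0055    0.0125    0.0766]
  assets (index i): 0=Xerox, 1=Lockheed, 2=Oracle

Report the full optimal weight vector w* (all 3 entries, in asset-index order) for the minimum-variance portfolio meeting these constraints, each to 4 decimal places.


u=Σ⁻¹μ = [1.3900  2.1279  0.9890]
v=Σ⁻¹𝟙 = [14.9440  12.9805  9.8636]
a=μᵀu=0.574345  b=𝟙ᵀu=4.506834  c=𝟙ᵀv=37.788103  D=ac−b²=1.391864
λ₁=(c·0.148−b)/D = (37.788103·0.148−4.506834)/1.391864 = 0.780109
λ₂=(a−b·0.148)/D = (0.574345−4.506834·0.148)/1.391864 = -0.066577
w* = 0.780109·u + -0.066577·v:
  w_0 = 0.780109·1.3900 + -0.066577·14.9440 = 0.0894  (Xerox)
  w_1 = 0.780109·2.1279 + -0.066577·12.9805 = 0.7958  (Lockheed)
  w_2 = 0.780109·0.9890 + -0.066577·9.8636 = 0.1148  (Oracle)
Σw_i=1.0000  μᵀw=0.1480
σ²=wᵀΣw=λ₁·μ_p+λ₂ = 0.780109·0.148 + -0.066577 = 0.048879 ≈ 0.0489

0.0894  0.7958  0.1148


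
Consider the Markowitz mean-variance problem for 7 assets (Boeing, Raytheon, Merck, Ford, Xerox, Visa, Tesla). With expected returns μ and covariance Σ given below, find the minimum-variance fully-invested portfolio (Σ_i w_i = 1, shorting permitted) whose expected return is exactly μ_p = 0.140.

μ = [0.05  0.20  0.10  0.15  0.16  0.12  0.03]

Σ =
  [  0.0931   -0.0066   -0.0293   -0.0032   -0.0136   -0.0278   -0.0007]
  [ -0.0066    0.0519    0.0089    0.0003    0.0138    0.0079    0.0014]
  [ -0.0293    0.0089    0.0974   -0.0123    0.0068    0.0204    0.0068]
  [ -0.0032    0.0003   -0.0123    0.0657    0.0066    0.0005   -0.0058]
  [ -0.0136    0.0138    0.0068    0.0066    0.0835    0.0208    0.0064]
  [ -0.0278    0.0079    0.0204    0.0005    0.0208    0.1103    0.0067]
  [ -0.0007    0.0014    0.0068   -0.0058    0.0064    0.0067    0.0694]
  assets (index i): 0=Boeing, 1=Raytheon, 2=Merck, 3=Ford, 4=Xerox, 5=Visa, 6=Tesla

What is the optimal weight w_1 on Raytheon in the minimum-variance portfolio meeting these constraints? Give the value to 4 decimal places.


0.3077

x=Σ⁻¹μ = [1.6633  3.4116  1.2674  2.4942  1.1038  0.7916  0.2863]
y=Σ⁻¹𝟙 = [20.6211  15.8591  14.3152  19.2229  6.9633  8.2866  13.0590]
a=μᵀx=1.546537  b=𝟙ᵀx=11.018126  c=𝟙ᵀy=98.327259  D=ac−b²=30.667643
λ₁=(c·0.140−b)/D = (98.327259·0.140−11.018126)/30.667643 = 0.089596
λ₂=(a−b·0.140)/D = (1.546537−11.018126·0.140)/30.667643 = 0.000130
w* = 0.089596·x + 0.000130·y:
  w_0 = 0.089596·1.6633 + 0.000130·20.6211 = 0.1517  (Boeing)
  w_1 = 0.089596·3.4116 + 0.000130·15.8591 = 0.3077  (Raytheon)
  w_2 = 0.089596·1.2674 + 0.000130·14.3152 = 0.1154  (Merck)
  w_3 = 0.089596·2.4942 + 0.000130·19.2229 = 0.2260  (Ford)
  w_4 = 0.089596·1.1038 + 0.000130·6.9633 = 0.0998  (Xerox)
  w_5 = 0.089596·0.7916 + 0.000130·8.2866 = 0.0720  (Visa)
  w_6 = 0.089596·0.2863 + 0.000130·13.0590 = 0.0274  (Tesla)
Σw_i=1.0000  μᵀw=0.1400
σ²=wᵀΣw=λ₁·μ_p+λ₂ = 0.089596·0.140 + 0.000130 = 0.012674 ≈ 0.0127


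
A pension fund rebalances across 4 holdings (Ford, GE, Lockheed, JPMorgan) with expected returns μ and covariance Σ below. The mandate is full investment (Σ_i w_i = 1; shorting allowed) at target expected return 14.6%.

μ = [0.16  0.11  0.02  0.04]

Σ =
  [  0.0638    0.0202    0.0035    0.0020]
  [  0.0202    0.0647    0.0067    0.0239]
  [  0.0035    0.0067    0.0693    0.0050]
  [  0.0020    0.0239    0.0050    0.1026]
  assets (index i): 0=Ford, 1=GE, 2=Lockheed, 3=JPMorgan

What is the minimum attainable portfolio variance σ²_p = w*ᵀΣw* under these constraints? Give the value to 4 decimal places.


g=Σ⁻¹μ = [2.1950  0.9630  0.0760  0.1190]
h=Σ⁻¹𝟙 = [12.3305  7.6818  12.5519  7.1051]
a=μᵀg=0.463418  b=𝟙ᵀg=3.353122  c=𝟙ᵀh=39.669359  D=ac−b²=7.140055
λ₁=(c·0.146−b)/D = (39.669359·0.146−3.353122)/7.140055 = 0.341539
λ₂=(a−b·0.146)/D = (0.463418−3.353122·0.146)/7.140055 = -0.003661
w* = 0.341539·g + -0.003661·h:
  w_0 = 0.341539·2.1950 + -0.003661·12.3305 = 0.7046  (Ford)
  w_1 = 0.341539·0.9630 + -0.003661·7.6818 = 0.3008  (GE)
  w_2 = 0.341539·0.0760 + -0.003661·12.5519 = -0.0200  (Lockheed)
  w_3 = 0.341539·0.1190 + -0.003661·7.1051 = 0.0146  (JPMorgan)
Σw_i=1.0000  μᵀw=0.1460
σ²=wᵀΣw=λ₁·μ_p+λ₂ = 0.341539·0.146 + -0.003661 = 0.046204 ≈ 0.0462

0.0462


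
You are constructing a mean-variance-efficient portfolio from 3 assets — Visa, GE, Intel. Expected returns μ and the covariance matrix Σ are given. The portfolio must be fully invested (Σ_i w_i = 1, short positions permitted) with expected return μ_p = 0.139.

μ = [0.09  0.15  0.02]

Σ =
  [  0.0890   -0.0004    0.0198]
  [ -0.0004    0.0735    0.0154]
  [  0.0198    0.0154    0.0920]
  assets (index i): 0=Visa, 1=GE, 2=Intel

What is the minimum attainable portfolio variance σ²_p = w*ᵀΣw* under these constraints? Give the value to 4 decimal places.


0.0472

p=Σ⁻¹μ = [1.1045  2.1256  -0.3761]
q=Σ⁻¹𝟙 = [9.7983  12.2529  6.7098]
a=μᵀp=0.410725  b=𝟙ᵀp=2.853978  c=𝟙ᵀq=28.760970  D=ac−b²=3.667646
λ₁=(c·0.139−b)/D = (28.760970·0.139−2.853978)/3.667646 = 0.311861
λ₂=(a−b·0.139)/D = (0.410725−2.853978·0.139)/3.667646 = 0.003823
w* = 0.311861·p + 0.003823·q:
  w_0 = 0.311861·1.1045 + 0.003823·9.7983 = 0.3819  (Visa)
  w_1 = 0.311861·2.1256 + 0.003823·12.2529 = 0.7097  (GE)
  w_2 = 0.311861·-0.3761 + 0.003823·6.7098 = -0.0916  (Intel)
Σw_i=1.0000  μᵀw=0.1390
σ²=wᵀΣw=λ₁·μ_p+λ₂ = 0.311861·0.139 + 0.003823 = 0.047172 ≈ 0.0472


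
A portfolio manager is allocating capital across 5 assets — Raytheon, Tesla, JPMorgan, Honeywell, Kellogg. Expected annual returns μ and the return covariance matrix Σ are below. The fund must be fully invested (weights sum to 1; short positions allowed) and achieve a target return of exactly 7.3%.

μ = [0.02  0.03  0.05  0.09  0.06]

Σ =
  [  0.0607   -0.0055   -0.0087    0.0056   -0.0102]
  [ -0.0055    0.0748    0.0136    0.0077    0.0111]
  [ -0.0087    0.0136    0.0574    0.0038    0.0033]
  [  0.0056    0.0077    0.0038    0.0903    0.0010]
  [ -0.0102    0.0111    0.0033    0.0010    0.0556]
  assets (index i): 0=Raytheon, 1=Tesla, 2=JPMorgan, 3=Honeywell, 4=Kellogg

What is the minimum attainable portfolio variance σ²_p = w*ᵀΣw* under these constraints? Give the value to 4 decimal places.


0.0299

x=Σ⁻¹μ = [0.5525  0.0337  0.8227  0.9126  1.1085]
y=Σ⁻¹𝟙 = [22.1730  8.1844  17.2024  8.0641  19.2533]
a=μᵀx=0.201846  b=𝟙ᵀx=3.430081  c=𝟙ᵀy=74.877225  D=ac−b²=3.348199
λ₁=(c·0.073−b)/D = (74.877225·0.073−3.430081)/3.348199 = 0.608075
λ₂=(a−b·0.073)/D = (0.201846−3.430081·0.073)/3.348199 = -0.014500
w* = 0.608075·x + -0.014500·y:
  w_0 = 0.608075·0.5525 + -0.014500·22.1730 = 0.0145  (Raytheon)
  w_1 = 0.608075·0.0337 + -0.014500·8.1844 = -0.0982  (Tesla)
  w_2 = 0.608075·0.8227 + -0.014500·17.2024 = 0.2508  (JPMorgan)
  w_3 = 0.608075·0.9126 + -0.014500·8.0641 = 0.4380  (Honeywell)
  w_4 = 0.608075·1.1085 + -0.014500·19.2533 = 0.3949  (Kellogg)
Σw_i=1.0000  μᵀw=0.0730
σ²=wᵀΣw=λ₁·μ_p+λ₂ = 0.608075·0.073 + -0.014500 = 0.029889 ≈ 0.0299


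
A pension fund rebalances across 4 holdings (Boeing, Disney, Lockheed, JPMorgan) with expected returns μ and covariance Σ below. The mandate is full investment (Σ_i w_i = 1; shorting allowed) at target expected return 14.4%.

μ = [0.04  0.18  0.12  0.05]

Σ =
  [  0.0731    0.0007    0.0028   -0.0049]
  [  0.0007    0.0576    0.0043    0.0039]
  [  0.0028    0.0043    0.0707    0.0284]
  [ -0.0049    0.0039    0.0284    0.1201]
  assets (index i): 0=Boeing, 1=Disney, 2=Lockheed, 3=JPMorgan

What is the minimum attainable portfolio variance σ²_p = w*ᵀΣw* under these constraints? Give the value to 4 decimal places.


0.0281

x=Σ⁻¹μ = [0.4596  3.0084  1.5034  -0.0181]
y=Σ⁻¹𝟙 = [13.5316  16.0297  10.2497  5.9342]
a=μᵀx=0.739401  b=𝟙ᵀx=4.953281  c=𝟙ᵀy=45.745157  D=ac−b²=9.289015
λ₁=(c·0.144−b)/D = (45.745157·0.144−4.953281)/9.289015 = 0.175909
λ₂=(a−b·0.144)/D = (0.739401−4.953281·0.144)/9.289015 = 0.002813
w* = 0.175909·x + 0.002813·y:
  w_0 = 0.175909·0.4596 + 0.002813·13.5316 = 0.1189  (Boeing)
  w_1 = 0.175909·3.0084 + 0.002813·16.0297 = 0.5743  (Disney)
  w_2 = 0.175909·1.5034 + 0.002813·10.2497 = 0.2933  (Lockheed)
  w_3 = 0.175909·-0.0181 + 0.002813·5.9342 = 0.0135  (JPMorgan)
Σw_i=1.0000  μᵀw=0.1440
σ²=wᵀΣw=λ₁·μ_p+λ₂ = 0.175909·0.144 + 0.002813 = 0.028144 ≈ 0.0281


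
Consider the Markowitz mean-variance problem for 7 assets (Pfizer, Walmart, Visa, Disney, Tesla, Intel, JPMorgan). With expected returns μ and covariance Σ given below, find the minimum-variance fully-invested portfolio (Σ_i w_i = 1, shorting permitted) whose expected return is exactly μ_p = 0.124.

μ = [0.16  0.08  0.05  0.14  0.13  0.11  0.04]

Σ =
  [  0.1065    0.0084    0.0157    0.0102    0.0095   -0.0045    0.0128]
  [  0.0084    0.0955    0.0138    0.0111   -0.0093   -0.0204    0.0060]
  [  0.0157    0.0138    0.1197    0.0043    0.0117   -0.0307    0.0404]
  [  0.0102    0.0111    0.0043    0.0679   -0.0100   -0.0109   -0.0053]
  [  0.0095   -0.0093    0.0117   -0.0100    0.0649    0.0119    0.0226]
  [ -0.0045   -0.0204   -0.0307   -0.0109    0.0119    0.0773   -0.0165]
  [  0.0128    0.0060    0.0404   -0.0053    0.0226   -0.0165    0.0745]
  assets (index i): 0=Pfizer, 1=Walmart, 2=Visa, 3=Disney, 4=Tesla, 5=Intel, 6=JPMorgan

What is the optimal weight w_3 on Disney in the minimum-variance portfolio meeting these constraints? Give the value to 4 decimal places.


x=Σ⁻¹μ = [1.0483  1.0195  0.3610  2.3152  1.8938  1.9531  0.1017]
y=Σ⁻¹𝟙 = [4.4665  12.1141  6.7237  17.5917  9.9731  22.4046  11.2218]
a=μᵀx=1.056584  b=𝟙ᵀx=8.692676  c=𝟙ᵀy=84.495591  D=ac−b²=13.714056
λ₁=(c·0.124−b)/D = (84.495591·0.124−8.692676)/13.714056 = 0.130142
λ₂=(a−b·0.124)/D = (1.056584−8.692676·0.124)/13.714056 = -0.001554
w* = 0.130142·x + -0.001554·y:
  w_0 = 0.130142·1.0483 + -0.001554·4.4665 = 0.1295  (Pfizer)
  w_1 = 0.130142·1.0195 + -0.001554·12.1141 = 0.1139  (Walmart)
  w_2 = 0.130142·0.3610 + -0.001554·6.7237 = 0.0365  (Visa)
  w_3 = 0.130142·2.3152 + -0.001554·17.5917 = 0.2740  (Disney)
  w_4 = 0.130142·1.8938 + -0.001554·9.9731 = 0.2310  (Tesla)
  w_5 = 0.130142·1.9531 + -0.001554·22.4046 = 0.2194  (Intel)
  w_6 = 0.130142·0.1017 + -0.001554·11.2218 = -0.0042  (JPMorgan)
Σw_i=1.0000  μᵀw=0.1240
σ²=wᵀΣw=λ₁·μ_p+λ₂ = 0.130142·0.124 + -0.001554 = 0.014584 ≈ 0.0146

0.2740


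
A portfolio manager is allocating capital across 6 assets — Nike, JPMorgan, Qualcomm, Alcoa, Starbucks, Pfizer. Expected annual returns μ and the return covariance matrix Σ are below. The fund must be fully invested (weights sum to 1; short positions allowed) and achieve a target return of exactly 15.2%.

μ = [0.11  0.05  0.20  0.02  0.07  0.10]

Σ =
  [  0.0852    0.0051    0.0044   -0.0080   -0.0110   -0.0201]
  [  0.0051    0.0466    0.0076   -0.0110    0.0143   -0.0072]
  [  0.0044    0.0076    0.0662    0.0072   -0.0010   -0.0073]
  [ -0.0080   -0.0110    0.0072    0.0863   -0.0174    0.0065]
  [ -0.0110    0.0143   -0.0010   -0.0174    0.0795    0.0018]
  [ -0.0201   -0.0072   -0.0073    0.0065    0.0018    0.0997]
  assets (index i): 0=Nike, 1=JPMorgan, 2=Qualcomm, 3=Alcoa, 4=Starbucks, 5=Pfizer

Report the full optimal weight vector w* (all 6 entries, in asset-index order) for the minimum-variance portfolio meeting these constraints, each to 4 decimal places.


u=Σ⁻¹μ = [1.6472  0.3652  3.0257  0.2857  1.1084  1.5444]
v=Σ⁻¹𝟙 = [16.8326  19.2443  11.7837  16.5406  14.8901  14.3290]
a=μᵀu=1.042333  b=𝟙ᵀu=7.976548  c=𝟙ᵀv=93.620222  D=ac−b²=33.958126
λ₁=(c·0.152−b)/D = (93.620222·0.152−7.976548)/33.958126 = 0.184160
λ₂=(a−b·0.152)/D = (1.042333−7.976548·0.152)/33.958126 = -0.005009
w* = 0.184160·u + -0.005009·v:
  w_0 = 0.184160·1.6472 + -0.005009·16.8326 = 0.2190  (Nike)
  w_1 = 0.184160·0.3652 + -0.005009·19.2443 = -0.0292  (JPMorgan)
  w_2 = 0.184160·3.0257 + -0.005009·11.7837 = 0.4982  (Qualcomm)
  w_3 = 0.184160·0.2857 + -0.005009·16.5406 = -0.0302  (Alcoa)
  w_4 = 0.184160·1.1084 + -0.005009·14.8901 = 0.1295  (Starbucks)
  w_5 = 0.184160·1.5444 + -0.005009·14.3290 = 0.2126  (Pfizer)
Σw_i=1.0000  μᵀw=0.1520
σ²=wᵀΣw=λ₁·μ_p+λ₂ = 0.184160·0.152 + -0.005009 = 0.022983 ≈ 0.0230

0.2190  -0.0292  0.4982  -0.0302  0.1295  0.2126


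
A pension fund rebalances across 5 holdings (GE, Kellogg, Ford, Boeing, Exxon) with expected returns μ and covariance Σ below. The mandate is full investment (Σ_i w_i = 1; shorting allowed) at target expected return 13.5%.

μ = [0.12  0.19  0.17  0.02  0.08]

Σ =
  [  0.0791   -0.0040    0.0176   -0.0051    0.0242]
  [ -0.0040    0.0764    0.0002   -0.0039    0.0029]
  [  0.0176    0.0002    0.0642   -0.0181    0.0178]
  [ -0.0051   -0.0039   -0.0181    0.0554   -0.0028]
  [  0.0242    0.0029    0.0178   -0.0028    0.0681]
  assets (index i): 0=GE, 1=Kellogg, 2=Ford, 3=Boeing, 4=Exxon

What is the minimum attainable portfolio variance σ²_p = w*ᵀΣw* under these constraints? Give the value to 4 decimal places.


p=Σ⁻¹μ = [1.1337  2.6183  2.7668  1.5537  0.0011]
q=Σ⁻¹𝟙 = [8.7474  14.5685  18.5573  26.3076  7.1866]
a=μᵀp=1.135029  b=𝟙ᵀp=8.073526  c=𝟙ᵀq=75.367351  D=ac−b²=20.362327
λ₁=(c·0.135−b)/D = (75.367351·0.135−8.073526)/20.362327 = 0.103184
λ₂=(a−b·0.135)/D = (1.135029−8.073526·0.135)/20.362327 = 0.002215
w* = 0.103184·p + 0.002215·q:
  w_0 = 0.103184·1.1337 + 0.002215·8.7474 = 0.1364  (GE)
  w_1 = 0.103184·2.6183 + 0.002215·14.5685 = 0.3024  (Kellogg)
  w_2 = 0.103184·2.7668 + 0.002215·18.5573 = 0.3266  (Ford)
  w_3 = 0.103184·1.5537 + 0.002215·26.3076 = 0.2186  (Boeing)
  w_4 = 0.103184·0.0011 + 0.002215·7.1866 = 0.0160  (Exxon)
Σw_i=1.0000  μᵀw=0.1350
σ²=wᵀΣw=λ₁·μ_p+λ₂ = 0.103184·0.135 + 0.002215 = 0.016145 ≈ 0.0161

0.0161


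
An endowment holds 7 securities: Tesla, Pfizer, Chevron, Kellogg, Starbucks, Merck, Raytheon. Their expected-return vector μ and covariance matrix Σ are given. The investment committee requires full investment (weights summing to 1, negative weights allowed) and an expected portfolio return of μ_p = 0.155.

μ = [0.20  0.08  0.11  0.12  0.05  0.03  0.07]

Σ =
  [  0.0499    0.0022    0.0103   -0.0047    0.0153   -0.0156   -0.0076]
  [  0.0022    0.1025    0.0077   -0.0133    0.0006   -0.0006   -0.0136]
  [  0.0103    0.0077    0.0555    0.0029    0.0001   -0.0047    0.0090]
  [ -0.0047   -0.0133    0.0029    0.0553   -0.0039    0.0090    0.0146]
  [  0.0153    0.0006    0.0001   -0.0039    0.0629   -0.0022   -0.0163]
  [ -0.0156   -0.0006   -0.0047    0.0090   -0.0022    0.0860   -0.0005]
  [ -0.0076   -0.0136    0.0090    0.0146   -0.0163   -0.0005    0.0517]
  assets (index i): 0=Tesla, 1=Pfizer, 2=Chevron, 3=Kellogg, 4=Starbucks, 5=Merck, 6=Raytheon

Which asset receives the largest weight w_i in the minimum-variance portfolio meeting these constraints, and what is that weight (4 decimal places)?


Tesla (0.5435)

p=Σ⁻¹μ = [4.5010  1.1456  0.6843  2.2080  0.2943  0.9969  1.6767]
q=Σ⁻¹𝟙 = [22.2616  14.1183  8.0716  14.6951  18.7345  15.3031  26.8284]
a=μᵀp=1.494077  b=𝟙ᵀp=11.506878  c=𝟙ᵀq=120.012546  D=ac−b²=46.899783
λ₁=(c·0.155−b)/D = (120.012546·0.155−11.506878)/46.899783 = 0.151281
λ₂=(a−b·0.155)/D = (1.494077−11.506878·0.155)/46.899783 = -0.006172
w* = 0.151281·p + -0.006172·q:
  w_0 = 0.151281·4.5010 + -0.006172·22.2616 = 0.5435  (Tesla)
  w_1 = 0.151281·1.1456 + -0.006172·14.1183 = 0.0862  (Pfizer)
  w_2 = 0.151281·0.6843 + -0.006172·8.0716 = 0.0537  (Chevron)
  w_3 = 0.151281·2.2080 + -0.006172·14.6951 = 0.2433  (Kellogg)
  w_4 = 0.151281·0.2943 + -0.006172·18.7345 = -0.0711  (Starbucks)
  w_5 = 0.151281·0.9969 + -0.006172·15.3031 = 0.0564  (Merck)
  w_6 = 0.151281·1.6767 + -0.006172·26.8284 = 0.0881  (Raytheon)
Σw_i=1.0000  μᵀw=0.1550
σ²=wᵀΣw=λ₁·μ_p+λ₂ = 0.151281·0.155 + -0.006172 = 0.017276 ≈ 0.0173


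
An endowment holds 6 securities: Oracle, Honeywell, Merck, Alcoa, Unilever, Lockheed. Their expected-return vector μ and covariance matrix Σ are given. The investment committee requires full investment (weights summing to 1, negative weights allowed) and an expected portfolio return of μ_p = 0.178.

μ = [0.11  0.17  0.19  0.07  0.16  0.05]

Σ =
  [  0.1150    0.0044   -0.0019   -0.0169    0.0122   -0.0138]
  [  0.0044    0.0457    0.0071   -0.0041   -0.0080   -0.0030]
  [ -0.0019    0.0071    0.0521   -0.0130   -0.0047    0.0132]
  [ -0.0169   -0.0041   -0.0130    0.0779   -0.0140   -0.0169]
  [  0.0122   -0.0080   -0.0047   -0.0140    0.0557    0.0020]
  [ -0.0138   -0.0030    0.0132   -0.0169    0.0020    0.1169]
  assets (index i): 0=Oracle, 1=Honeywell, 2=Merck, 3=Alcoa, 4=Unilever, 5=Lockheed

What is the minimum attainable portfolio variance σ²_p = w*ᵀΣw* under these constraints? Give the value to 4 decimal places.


p=Σ⁻¹μ = [0.8975  4.0419  4.1044  2.8771  4.3074  0.5162]
q=Σ⁻¹𝟙 = [10.5981  25.4406  22.6369  27.7213  27.7531  11.4350]
a=μᵀp=2.482074  b=𝟙ᵀp=16.744437  c=𝟙ᵀq=125.584956  D=ac−b²=31.334948
λ₁=(c·0.178−b)/D = (125.584956·0.178−16.744437)/31.334948 = 0.179023
λ₂=(a−b·0.178)/D = (2.482074−16.744437·0.178)/31.334948 = -0.015907
w* = 0.179023·p + -0.015907·q:
  w_0 = 0.179023·0.8975 + -0.015907·10.5981 = -0.0079  (Oracle)
  w_1 = 0.179023·4.0419 + -0.015907·25.4406 = 0.3189  (Honeywell)
  w_2 = 0.179023·4.1044 + -0.015907·22.6369 = 0.3747  (Merck)
  w_3 = 0.179023·2.8771 + -0.015907·27.7213 = 0.0741  (Alcoa)
  w_4 = 0.179023·4.3074 + -0.015907·27.7531 = 0.3297  (Unilever)
  w_5 = 0.179023·0.5162 + -0.015907·11.4350 = -0.0895  (Lockheed)
Σw_i=1.0000  μᵀw=0.1780
σ²=wᵀΣw=λ₁·μ_p+λ₂ = 0.179023·0.178 + -0.015907 = 0.015959 ≈ 0.0160

0.0160


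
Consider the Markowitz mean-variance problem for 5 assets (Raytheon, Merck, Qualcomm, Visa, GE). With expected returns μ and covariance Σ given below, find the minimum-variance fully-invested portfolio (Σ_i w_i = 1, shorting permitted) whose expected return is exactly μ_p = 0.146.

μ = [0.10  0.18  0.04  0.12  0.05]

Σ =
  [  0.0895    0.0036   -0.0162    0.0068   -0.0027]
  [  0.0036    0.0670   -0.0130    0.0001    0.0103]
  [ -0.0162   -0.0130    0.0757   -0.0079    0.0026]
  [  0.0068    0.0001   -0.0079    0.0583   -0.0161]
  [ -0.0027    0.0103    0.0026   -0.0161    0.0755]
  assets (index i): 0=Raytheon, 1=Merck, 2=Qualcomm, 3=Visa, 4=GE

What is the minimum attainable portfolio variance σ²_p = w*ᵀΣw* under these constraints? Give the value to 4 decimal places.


0.0256

u=Σ⁻¹μ = [1.1159  2.7888  1.4633  2.3340  0.7690]
v=Σ⁻¹𝟙 = [13.0024  15.7633  20.5322  22.7266  15.6988]
a=μᵀu=0.990643  b=𝟙ᵀu=8.471055  c=𝟙ᵀv=87.723320  D=ac−b²=15.143759
λ₁=(c·0.146−b)/D = (87.723320·0.146−8.471055)/15.143759 = 0.286359
λ₂=(a−b·0.146)/D = (0.990643−8.471055·0.146)/15.143759 = -0.016253
w* = 0.286359·u + -0.016253·v:
  w_0 = 0.286359·1.1159 + -0.016253·13.0024 = 0.1082  (Raytheon)
  w_1 = 0.286359·2.7888 + -0.016253·15.7633 = 0.5424  (Merck)
  w_2 = 0.286359·1.4633 + -0.016253·20.5322 = 0.0853  (Qualcomm)
  w_3 = 0.286359·2.3340 + -0.016253·22.7266 = 0.2990  (Visa)
  w_4 = 0.286359·0.7690 + -0.016253·15.6988 = -0.0349  (GE)
Σw_i=1.0000  μᵀw=0.1460
σ²=wᵀΣw=λ₁·μ_p+λ₂ = 0.286359·0.146 + -0.016253 = 0.025555 ≈ 0.0256


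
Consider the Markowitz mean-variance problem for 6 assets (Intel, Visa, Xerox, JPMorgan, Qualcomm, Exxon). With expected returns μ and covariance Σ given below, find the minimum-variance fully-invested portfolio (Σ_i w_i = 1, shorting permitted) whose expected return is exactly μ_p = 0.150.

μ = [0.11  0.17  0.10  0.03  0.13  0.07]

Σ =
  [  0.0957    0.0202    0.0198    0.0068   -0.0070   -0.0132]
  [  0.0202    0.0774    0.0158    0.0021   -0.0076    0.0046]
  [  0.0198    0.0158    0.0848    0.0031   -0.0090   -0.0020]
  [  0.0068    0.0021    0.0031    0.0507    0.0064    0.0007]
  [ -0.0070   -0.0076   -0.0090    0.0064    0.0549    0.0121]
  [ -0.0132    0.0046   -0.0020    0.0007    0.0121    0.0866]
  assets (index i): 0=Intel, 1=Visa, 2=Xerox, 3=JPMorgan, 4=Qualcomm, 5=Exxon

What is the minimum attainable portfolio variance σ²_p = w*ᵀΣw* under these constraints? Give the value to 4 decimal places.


x=Σ⁻¹μ = [0.7947  2.0504  0.9208  -0.0166  2.8069  0.4497]
y=Σ⁻¹𝟙 = [8.0058  9.6368  9.7374  15.2189  18.2297  9.8105]
a=μᵀx=0.923928  b=𝟙ᵀx=7.005796  c=𝟙ᵀy=70.639121  D=ac−b²=16.184295
λ₁=(c·0.150−b)/D = (70.639121·0.150−7.005796)/16.184295 = 0.221824
λ₂=(a−b·0.150)/D = (0.923928−7.005796·0.150)/16.184295 = -0.007843
w* = 0.221824·x + -0.007843·y:
  w_0 = 0.221824·0.7947 + -0.007843·8.0058 = 0.1135  (Intel)
  w_1 = 0.221824·2.0504 + -0.007843·9.6368 = 0.3792  (Visa)
  w_2 = 0.221824·0.9208 + -0.007843·9.7374 = 0.1279  (Xerox)
  w_3 = 0.221824·-0.0166 + -0.007843·15.2189 = -0.1231  (JPMorgan)
  w_4 = 0.221824·2.8069 + -0.007843·18.2297 = 0.4796  (Qualcomm)
  w_5 = 0.221824·0.4497 + -0.007843·9.8105 = 0.0228  (Exxon)
Σw_i=1.0000  μᵀw=0.1500
σ²=wᵀΣw=λ₁·μ_p+λ₂ = 0.221824·0.150 + -0.007843 = 0.025430 ≈ 0.0254

0.0254


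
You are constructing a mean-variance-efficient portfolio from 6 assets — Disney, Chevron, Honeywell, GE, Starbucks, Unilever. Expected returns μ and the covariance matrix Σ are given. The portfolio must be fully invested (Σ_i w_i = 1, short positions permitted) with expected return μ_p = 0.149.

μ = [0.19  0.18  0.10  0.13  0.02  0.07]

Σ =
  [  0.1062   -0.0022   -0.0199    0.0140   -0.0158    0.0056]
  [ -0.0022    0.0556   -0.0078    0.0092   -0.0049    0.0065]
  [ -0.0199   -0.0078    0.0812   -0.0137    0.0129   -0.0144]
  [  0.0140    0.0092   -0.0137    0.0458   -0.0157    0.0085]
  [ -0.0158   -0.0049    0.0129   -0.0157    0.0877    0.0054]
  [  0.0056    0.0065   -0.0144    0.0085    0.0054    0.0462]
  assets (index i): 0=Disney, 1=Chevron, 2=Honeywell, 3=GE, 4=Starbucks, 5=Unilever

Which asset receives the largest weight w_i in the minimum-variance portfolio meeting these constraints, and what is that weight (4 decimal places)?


Chevron (0.3377)

p=Σ⁻¹μ = [2.0725  3.2224  2.5168  2.3766  0.7710  1.0677]
q=Σ⁻¹𝟙 = [11.9750  16.8150  21.7672  22.6910  14.2036  18.7774]
a=μᵀp=1.624609  b=𝟙ᵀp=12.027009  c=𝟙ᵀq=106.229304  D=ac−b²=27.932124
λ₁=(c·0.149−b)/D = (106.229304·0.149−12.027009)/27.932124 = 0.136086
λ₂=(a−b·0.149)/D = (1.624609−12.027009·0.149)/27.932124 = -0.005994
w* = 0.136086·p + -0.005994·q:
  w_0 = 0.136086·2.0725 + -0.005994·11.9750 = 0.2103  (Disney)
  w_1 = 0.136086·3.2224 + -0.005994·16.8150 = 0.3377  (Chevron)
  w_2 = 0.136086·2.5168 + -0.005994·21.7672 = 0.2120  (Honeywell)
  w_3 = 0.136086·2.3766 + -0.005994·22.6910 = 0.1874  (GE)
  w_4 = 0.136086·0.7710 + -0.005994·14.2036 = 0.0198  (Starbucks)
  w_5 = 0.136086·1.0677 + -0.005994·18.7774 = 0.0327  (Unilever)
Σw_i=1.0000  μᵀw=0.1490
σ²=wᵀΣw=λ₁·μ_p+λ₂ = 0.136086·0.149 + -0.005994 = 0.014283 ≈ 0.0143


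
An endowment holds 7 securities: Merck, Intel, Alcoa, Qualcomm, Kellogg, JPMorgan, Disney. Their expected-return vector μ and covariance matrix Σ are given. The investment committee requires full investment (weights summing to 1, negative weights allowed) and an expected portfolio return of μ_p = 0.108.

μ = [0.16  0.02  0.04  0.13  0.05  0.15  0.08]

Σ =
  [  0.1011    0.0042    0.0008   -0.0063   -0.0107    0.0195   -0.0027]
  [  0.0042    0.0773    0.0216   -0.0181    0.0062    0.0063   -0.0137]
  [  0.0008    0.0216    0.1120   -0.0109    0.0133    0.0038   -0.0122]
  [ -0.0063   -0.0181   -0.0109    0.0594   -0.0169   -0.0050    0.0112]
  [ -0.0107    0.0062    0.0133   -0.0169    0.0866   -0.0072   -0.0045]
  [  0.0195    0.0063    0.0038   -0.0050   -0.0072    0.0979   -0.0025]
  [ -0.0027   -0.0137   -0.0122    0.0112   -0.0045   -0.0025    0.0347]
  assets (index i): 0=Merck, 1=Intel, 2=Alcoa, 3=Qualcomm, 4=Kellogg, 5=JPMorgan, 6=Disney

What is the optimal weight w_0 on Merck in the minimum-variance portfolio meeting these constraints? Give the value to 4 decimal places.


0.1659

u=Σ⁻¹μ = [1.6545  0.8720  0.4855  2.8077  1.4333  1.4360  2.3323]
v=Σ⁻¹𝟙 = [11.4849  19.7370  8.9038  24.8454  17.6993  9.7913  35.6164]
a=μᵀu=1.140238  b=𝟙ᵀu=11.021345  c=𝟙ᵀv=128.077975  D=ac−b²=24.569379
λ₁=(c·0.108−b)/D = (128.077975·0.108−11.021345)/24.569379 = 0.114414
λ₂=(a−b·0.108)/D = (1.140238−11.021345·0.108)/24.569379 = -0.002038
w* = 0.114414·u + -0.002038·v:
  w_0 = 0.114414·1.6545 + -0.002038·11.4849 = 0.1659  (Merck)
  w_1 = 0.114414·0.8720 + -0.002038·19.7370 = 0.0595  (Intel)
  w_2 = 0.114414·0.4855 + -0.002038·8.9038 = 0.0374  (Alcoa)
  w_3 = 0.114414·2.8077 + -0.002038·24.8454 = 0.2706  (Qualcomm)
  w_4 = 0.114414·1.4333 + -0.002038·17.6993 = 0.1279  (Kellogg)
  w_5 = 0.114414·1.4360 + -0.002038·9.7913 = 0.1444  (JPMorgan)
  w_6 = 0.114414·2.3323 + -0.002038·35.6164 = 0.1943  (Disney)
Σw_i=1.0000  μᵀw=0.1080
σ²=wᵀΣw=λ₁·μ_p+λ₂ = 0.114414·0.108 + -0.002038 = 0.010319 ≈ 0.0103


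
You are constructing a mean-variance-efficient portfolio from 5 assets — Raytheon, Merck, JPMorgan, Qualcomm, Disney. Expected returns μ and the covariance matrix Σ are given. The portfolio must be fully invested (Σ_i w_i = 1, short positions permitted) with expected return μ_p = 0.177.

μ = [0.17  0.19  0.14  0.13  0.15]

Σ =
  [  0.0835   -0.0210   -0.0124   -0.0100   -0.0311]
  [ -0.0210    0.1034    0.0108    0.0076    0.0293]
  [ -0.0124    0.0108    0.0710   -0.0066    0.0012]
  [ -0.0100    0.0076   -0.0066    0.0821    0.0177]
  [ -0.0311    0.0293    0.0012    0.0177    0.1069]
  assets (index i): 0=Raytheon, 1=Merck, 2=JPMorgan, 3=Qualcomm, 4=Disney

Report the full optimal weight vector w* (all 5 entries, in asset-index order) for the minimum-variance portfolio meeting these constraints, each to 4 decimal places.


0.4508  0.4351  0.0510  -0.0546  0.1177

u=Σ⁻¹μ = [3.6705  1.7197  2.4814  1.7066  1.6892]
v=Σ⁻¹𝟙 = [22.4523  8.2164  17.7888  13.1577  11.2562]
a=μᵀu=1.773359  b=𝟙ᵀu=11.267384  c=𝟙ᵀv=72.871497  D=ac−b²=2.273356
λ₁=(c·0.177−b)/D = (72.871497·0.177−11.267384)/2.273356 = 0.717385
λ₂=(a−b·0.177)/D = (1.773359−11.267384·0.177)/2.273356 = -0.097199
w* = 0.717385·u + -0.097199·v:
  w_0 = 0.717385·3.6705 + -0.097199·22.4523 = 0.4508  (Raytheon)
  w_1 = 0.717385·1.7197 + -0.097199·8.2164 = 0.4351  (Merck)
  w_2 = 0.717385·2.4814 + -0.097199·17.7888 = 0.0510  (JPMorgan)
  w_3 = 0.717385·1.7066 + -0.097199·13.1577 = -0.0546  (Qualcomm)
  w_4 = 0.717385·1.6892 + -0.097199·11.2562 = 0.1177  (Disney)
Σw_i=1.0000  μᵀw=0.1770
σ²=wᵀΣw=λ₁·μ_p+λ₂ = 0.717385·0.177 + -0.097199 = 0.029778 ≈ 0.0298


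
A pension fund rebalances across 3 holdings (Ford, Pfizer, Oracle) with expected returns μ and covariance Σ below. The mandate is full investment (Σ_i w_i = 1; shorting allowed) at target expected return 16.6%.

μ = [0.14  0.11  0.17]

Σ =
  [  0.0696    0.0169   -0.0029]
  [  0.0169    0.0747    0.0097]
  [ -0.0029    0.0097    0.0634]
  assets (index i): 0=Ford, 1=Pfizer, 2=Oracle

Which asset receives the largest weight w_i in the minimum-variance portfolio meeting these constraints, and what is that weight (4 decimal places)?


g=Σ⁻¹μ = [1.9566  0.6837  2.6663]
h=Σ⁻¹𝟙 = [12.9301  8.5056  15.0630]
a=μᵀg=0.802394  b=𝟙ᵀg=5.306544  c=𝟙ᵀh=36.498738  D=ac−b²=1.126970
λ₁=(c·0.166−b)/D = (36.498738·0.166−5.306544)/1.126970 = 0.667495
λ₂=(a−b·0.166)/D = (0.802394−5.306544·0.166)/1.126970 = -0.069649
w* = 0.667495·g + -0.069649·h:
  w_0 = 0.667495·1.9566 + -0.069649·12.9301 = 0.4054  (Ford)
  w_1 = 0.667495·0.6837 + -0.069649·8.5056 = -0.1361  (Pfizer)
  w_2 = 0.667495·2.6663 + -0.069649·15.0630 = 0.7306  (Oracle)
Σw_i=1.0000  μᵀw=0.1660
σ²=wᵀΣw=λ₁·μ_p+λ₂ = 0.667495·0.166 + -0.069649 = 0.041155 ≈ 0.0412

Oracle (0.7306)


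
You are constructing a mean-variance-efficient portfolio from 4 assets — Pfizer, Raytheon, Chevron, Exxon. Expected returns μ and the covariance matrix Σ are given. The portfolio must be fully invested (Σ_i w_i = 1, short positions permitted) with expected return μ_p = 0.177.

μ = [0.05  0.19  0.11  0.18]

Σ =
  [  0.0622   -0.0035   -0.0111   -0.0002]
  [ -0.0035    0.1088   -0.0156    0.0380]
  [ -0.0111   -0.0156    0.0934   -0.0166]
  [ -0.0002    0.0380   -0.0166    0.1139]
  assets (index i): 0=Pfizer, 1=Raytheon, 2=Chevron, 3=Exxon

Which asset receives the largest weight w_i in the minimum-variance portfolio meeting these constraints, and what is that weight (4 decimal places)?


Raytheon (0.4422)

u=Σ⁻¹μ = [1.2226  1.5863  1.8224  1.3188]
v=Σ⁻¹𝟙 = [19.4828  9.3039  16.0054  8.0425]
a=μᵀu=0.800383  b=𝟙ᵀu=5.950117  c=𝟙ᵀv=52.834583  D=ac−b²=6.884006
λ₁=(c·0.177−b)/D = (52.834583·0.177−5.950117)/6.884006 = 0.494131
λ₂=(a−b·0.177)/D = (0.800383−5.950117·0.177)/6.884006 = -0.036721
w* = 0.494131·u + -0.036721·v:
  w_0 = 0.494131·1.2226 + -0.036721·19.4828 = -0.1113  (Pfizer)
  w_1 = 0.494131·1.5863 + -0.036721·9.3039 = 0.4422  (Raytheon)
  w_2 = 0.494131·1.8224 + -0.036721·16.0054 = 0.3128  (Chevron)
  w_3 = 0.494131·1.3188 + -0.036721·8.0425 = 0.3564  (Exxon)
Σw_i=1.0000  μᵀw=0.1770
σ²=wᵀΣw=λ₁·μ_p+λ₂ = 0.494131·0.177 + -0.036721 = 0.050740 ≈ 0.0507


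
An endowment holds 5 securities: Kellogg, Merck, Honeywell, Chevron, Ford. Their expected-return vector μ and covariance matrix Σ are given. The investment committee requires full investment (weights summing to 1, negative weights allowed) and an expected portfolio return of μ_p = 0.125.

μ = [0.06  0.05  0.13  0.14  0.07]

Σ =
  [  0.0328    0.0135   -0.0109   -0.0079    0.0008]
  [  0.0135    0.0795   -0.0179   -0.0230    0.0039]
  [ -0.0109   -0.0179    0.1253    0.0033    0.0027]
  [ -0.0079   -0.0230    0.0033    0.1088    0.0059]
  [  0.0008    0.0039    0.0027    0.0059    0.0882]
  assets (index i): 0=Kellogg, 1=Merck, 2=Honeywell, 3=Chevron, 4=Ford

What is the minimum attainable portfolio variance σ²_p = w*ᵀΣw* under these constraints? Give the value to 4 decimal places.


0.0424

p=Σ⁻¹μ = [2.2324  0.9758  1.3168  1.5835  0.5840]
q=Σ⁻¹𝟙 = [32.0565  13.3088  12.1181  13.4665  9.1868]
a=μᵀp=0.616497  b=𝟙ᵀp=6.692581  c=𝟙ᵀq=80.136848  D=ac−b²=4.613489
λ₁=(c·0.125−b)/D = (80.136848·0.125−6.692581)/4.613489 = 0.720610
λ₂=(a−b·0.125)/D = (0.616497−6.692581·0.125)/4.613489 = -0.047703
w* = 0.720610·p + -0.047703·q:
  w_0 = 0.720610·2.2324 + -0.047703·32.0565 = 0.0795  (Kellogg)
  w_1 = 0.720610·0.9758 + -0.047703·13.3088 = 0.0683  (Merck)
  w_2 = 0.720610·1.3168 + -0.047703·12.1181 = 0.3708  (Honeywell)
  w_3 = 0.720610·1.5835 + -0.047703·13.4665 = 0.4987  (Chevron)
  w_4 = 0.720610·0.5840 + -0.047703·9.1868 = -0.0174  (Ford)
Σw_i=1.0000  μᵀw=0.1250
σ²=wᵀΣw=λ₁·μ_p+λ₂ = 0.720610·0.125 + -0.047703 = 0.042374 ≈ 0.0424


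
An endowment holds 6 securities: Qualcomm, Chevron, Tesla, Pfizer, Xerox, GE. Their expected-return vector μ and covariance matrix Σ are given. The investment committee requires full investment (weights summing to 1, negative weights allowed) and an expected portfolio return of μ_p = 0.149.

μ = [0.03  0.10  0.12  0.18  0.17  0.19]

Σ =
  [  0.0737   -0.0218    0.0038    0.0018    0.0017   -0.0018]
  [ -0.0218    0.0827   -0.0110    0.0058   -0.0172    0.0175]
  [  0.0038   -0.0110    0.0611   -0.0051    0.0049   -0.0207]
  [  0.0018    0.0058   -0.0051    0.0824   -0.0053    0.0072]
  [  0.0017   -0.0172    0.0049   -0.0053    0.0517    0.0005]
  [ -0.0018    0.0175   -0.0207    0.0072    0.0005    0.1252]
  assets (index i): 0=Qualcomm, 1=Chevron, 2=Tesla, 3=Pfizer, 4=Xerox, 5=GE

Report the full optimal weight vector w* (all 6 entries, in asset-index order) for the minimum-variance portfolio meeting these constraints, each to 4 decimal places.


0.0349  0.1469  0.2032  0.1848  0.3066  0.1237

p=Σ⁻¹μ = [0.7813  2.1045  2.6903  2.3047  3.9291  1.5312]
q=Σ⁻¹𝟙 = [18.4514  22.5178  20.8913  12.4007  25.4434  7.7444]
a=μᵀp=1.930460  b=𝟙ᵀp=13.341213  c=𝟙ᵀq=107.448934  D=ac−b²=29.437926
λ₁=(c·0.149−b)/D = (107.448934·0.149−13.341213)/29.437926 = 0.090654
λ₂=(a−b·0.149)/D = (1.930460−13.341213·0.149)/29.437926 = -0.001949
w* = 0.090654·p + -0.001949·q:
  w_0 = 0.090654·0.7813 + -0.001949·18.4514 = 0.0349  (Qualcomm)
  w_1 = 0.090654·2.1045 + -0.001949·22.5178 = 0.1469  (Chevron)
  w_2 = 0.090654·2.6903 + -0.001949·20.8913 = 0.2032  (Tesla)
  w_3 = 0.090654·2.3047 + -0.001949·12.4007 = 0.1848  (Pfizer)
  w_4 = 0.090654·3.9291 + -0.001949·25.4434 = 0.3066  (Xerox)
  w_5 = 0.090654·1.5312 + -0.001949·7.7444 = 0.1237  (GE)
Σw_i=1.0000  μᵀw=0.1490
σ²=wᵀΣw=λ₁·μ_p+λ₂ = 0.090654·0.149 + -0.001949 = 0.011558 ≈ 0.0116


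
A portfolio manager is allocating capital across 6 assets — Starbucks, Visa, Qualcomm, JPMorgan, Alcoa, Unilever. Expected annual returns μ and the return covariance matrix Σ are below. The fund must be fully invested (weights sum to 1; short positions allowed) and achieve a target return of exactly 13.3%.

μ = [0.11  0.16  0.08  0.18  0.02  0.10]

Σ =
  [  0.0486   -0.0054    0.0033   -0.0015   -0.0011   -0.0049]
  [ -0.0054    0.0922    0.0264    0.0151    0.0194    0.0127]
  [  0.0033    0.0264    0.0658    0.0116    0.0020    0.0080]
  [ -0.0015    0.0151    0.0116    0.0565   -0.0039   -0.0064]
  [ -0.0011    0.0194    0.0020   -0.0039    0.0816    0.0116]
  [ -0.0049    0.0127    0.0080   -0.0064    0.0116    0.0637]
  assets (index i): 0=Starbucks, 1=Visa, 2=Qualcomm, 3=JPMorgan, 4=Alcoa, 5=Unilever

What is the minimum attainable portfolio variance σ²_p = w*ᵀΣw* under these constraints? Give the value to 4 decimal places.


u=Σ⁻¹μ = [2.6955  1.1861  -0.1851  3.1863  -0.1145  1.9050]
v=Σ⁻¹𝟙 = [22.7780  2.6117  7.4717  18.5971  10.3764  15.9706]
a=μᵀu=1.233217  b=𝟙ᵀu=8.673266  c=𝟙ᵀv=77.805577  D=ac−b²=20.725593
λ₁=(c·0.133−b)/D = (77.805577·0.133−8.673266)/20.725593 = 0.080812
λ₂=(a−b·0.133)/D = (1.233217−8.673266·0.133)/20.725593 = 0.003844
w* = 0.080812·u + 0.003844·v:
  w_0 = 0.080812·2.6955 + 0.003844·22.7780 = 0.3054  (Starbucks)
  w_1 = 0.080812·1.1861 + 0.003844·2.6117 = 0.1059  (Visa)
  w_2 = 0.080812·-0.1851 + 0.003844·7.4717 = 0.0138  (Qualcomm)
  w_3 = 0.080812·3.1863 + 0.003844·18.5971 = 0.3290  (JPMorgan)
  w_4 = 0.080812·-0.1145 + 0.003844·10.3764 = 0.0306  (Alcoa)
  w_5 = 0.080812·1.9050 + 0.003844·15.9706 = 0.2153  (Unilever)
Σw_i=1.0000  μᵀw=0.1330
σ²=wᵀΣw=λ₁·μ_p+λ₂ = 0.080812·0.133 + 0.003844 = 0.014592 ≈ 0.0146

0.0146


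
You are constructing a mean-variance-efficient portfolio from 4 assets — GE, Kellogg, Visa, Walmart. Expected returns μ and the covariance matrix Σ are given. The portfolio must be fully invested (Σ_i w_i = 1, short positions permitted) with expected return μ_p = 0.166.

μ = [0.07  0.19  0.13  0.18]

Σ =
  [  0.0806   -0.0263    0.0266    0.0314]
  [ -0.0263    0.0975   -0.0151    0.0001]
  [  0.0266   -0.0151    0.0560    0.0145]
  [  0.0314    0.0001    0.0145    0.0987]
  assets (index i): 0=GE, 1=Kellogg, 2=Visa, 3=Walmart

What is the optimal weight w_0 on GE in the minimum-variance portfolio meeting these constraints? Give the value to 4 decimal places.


g=Σ⁻¹μ = [0.3106  2.4141  2.4729  1.3592]
h=Σ⁻¹𝟙 = [10.4999  15.5486  15.9132  4.4378]
a=μᵀg=1.046545  b=𝟙ᵀg=6.556750  c=𝟙ᵀh=46.399520  D=ac−b²=5.568234
λ₁=(c·0.166−b)/D = (46.399520·0.166−6.556750)/5.568234 = 0.205733
λ₂=(a−b·0.166)/D = (1.046545−6.556750·0.166)/5.568234 = -0.007520
w* = 0.205733·g + -0.007520·h:
  w_0 = 0.205733·0.3106 + -0.007520·10.4999 = -0.0151  (GE)
  w_1 = 0.205733·2.4141 + -0.007520·15.5486 = 0.3797  (Kellogg)
  w_2 = 0.205733·2.4729 + -0.007520·15.9132 = 0.3891  (Visa)
  w_3 = 0.205733·1.3592 + -0.007520·4.4378 = 0.2463  (Walmart)
Σw_i=1.0000  μᵀw=0.1660
σ²=wᵀΣw=λ₁·μ_p+λ₂ = 0.205733·0.166 + -0.007520 = 0.026631 ≈ 0.0266

-0.0151


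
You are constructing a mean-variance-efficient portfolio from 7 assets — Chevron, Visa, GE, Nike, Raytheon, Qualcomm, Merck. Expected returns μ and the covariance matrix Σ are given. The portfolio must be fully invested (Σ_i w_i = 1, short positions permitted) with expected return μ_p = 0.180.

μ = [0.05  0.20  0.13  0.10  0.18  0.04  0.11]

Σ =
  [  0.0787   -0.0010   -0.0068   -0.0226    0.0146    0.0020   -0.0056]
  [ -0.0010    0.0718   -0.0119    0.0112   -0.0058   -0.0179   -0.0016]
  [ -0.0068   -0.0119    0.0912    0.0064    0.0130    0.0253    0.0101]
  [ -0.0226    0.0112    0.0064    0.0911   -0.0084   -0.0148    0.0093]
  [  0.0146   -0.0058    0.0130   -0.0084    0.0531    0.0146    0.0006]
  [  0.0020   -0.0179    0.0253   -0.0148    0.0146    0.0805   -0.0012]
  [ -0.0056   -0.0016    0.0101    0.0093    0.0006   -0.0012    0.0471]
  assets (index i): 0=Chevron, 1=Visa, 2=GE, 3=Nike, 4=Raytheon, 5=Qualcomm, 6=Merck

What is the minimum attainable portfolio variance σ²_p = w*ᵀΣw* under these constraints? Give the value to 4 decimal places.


x=Σ⁻¹μ = [0.5469  3.2487  0.9790  0.9412  3.3436  0.4957  2.0851]
y=Σ⁻¹𝟙 = [16.0390  18.0669  5.3447  13.9220  12.9752  14.8670  20.0706]
a=μᵀx=1.749529  b=𝟙ᵀx=11.640312  c=𝟙ᵀy=101.285329  D=ac−b²=41.704700
λ₁=(c·0.180−b)/D = (101.285329·0.180−11.640312)/41.704700 = 0.158041
λ₂=(a−b·0.180)/D = (1.749529−11.640312·0.180)/41.704700 = -0.008290
w* = 0.158041·x + -0.008290·y:
  w_0 = 0.158041·0.5469 + -0.008290·16.0390 = -0.0465  (Chevron)
  w_1 = 0.158041·3.2487 + -0.008290·18.0669 = 0.3637  (Visa)
  w_2 = 0.158041·0.9790 + -0.008290·5.3447 = 0.1104  (GE)
  w_3 = 0.158041·0.9412 + -0.008290·13.9220 = 0.0333  (Nike)
  w_4 = 0.158041·3.3436 + -0.008290·12.9752 = 0.4209  (Raytheon)
  w_5 = 0.158041·0.4957 + -0.008290·14.8670 = -0.0449  (Qualcomm)
  w_6 = 0.158041·2.0851 + -0.008290·20.0706 = 0.1631  (Merck)
Σw_i=1.0000  μᵀw=0.1800
σ²=wᵀΣw=λ₁·μ_p+λ₂ = 0.158041·0.180 + -0.008290 = 0.020157 ≈ 0.0202

0.0202
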